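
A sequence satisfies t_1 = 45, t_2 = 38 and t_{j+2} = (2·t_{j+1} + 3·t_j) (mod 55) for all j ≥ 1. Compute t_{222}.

38

Computing terms: t_1 = 45,  t_2 = 38,  t_3 = 46,  t_4 = 41,  t_5 = 0,  t_6 = 13,  t_7 = 26,  t_8 = 36,  t_9 = 40,  t_{10} = 23,  t_{11} = 1,  t_{12} = 16,  t_{13} = 35,  t_{14} = 8,  t_{15} = 11,  t_{16} = 46,  t_{17} = 15,  t_{18} = 3,  t_{19} = 51,  t_{20} = 1,  t_{21} = 45,  t_{22} = 38.
The sequence repeats with period 20.
(222 - 1) mod 20 = 1, so t_{222} = t_2 = 38.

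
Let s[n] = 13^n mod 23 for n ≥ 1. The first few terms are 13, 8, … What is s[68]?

8

Listing terms: s[1] = 13; s[2] = 8; s[3] = 12; s[4] = 18; s[5] = 4; s[6] = 6; s[7] = 9; s[8] = 2; s[9] = 3; s[10] = 16; s[11] = 1; s[12] = 13.
The sequence repeats with period 11.
(68 - 1) mod 11 = 1, so s[68] = s[2] = 8.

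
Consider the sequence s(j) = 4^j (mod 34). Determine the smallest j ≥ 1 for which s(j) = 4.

We have s(0) = 1; s(1) = 4; s(2) = 16; s(3) = 30; s(4) = 18; s(5) = 4.
Since s(5) = s(1) = 4, the sequence is eventually periodic: after a pre-period of length 1 it cycles with period 4.
The value 4 first appears (with j ≥ 1) at s(1).

1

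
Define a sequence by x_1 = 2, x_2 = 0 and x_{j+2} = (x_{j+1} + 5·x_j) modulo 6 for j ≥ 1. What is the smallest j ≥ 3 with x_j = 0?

5

We have x_1 = 2,  x_2 = 0,  x_3 = 4,  x_4 = 4,  x_5 = 0,  x_6 = 2,  x_7 = 2,  x_8 = 0.
The sequence repeats with period 6.
The value 0 first appears (with j ≥ 3) at x_5.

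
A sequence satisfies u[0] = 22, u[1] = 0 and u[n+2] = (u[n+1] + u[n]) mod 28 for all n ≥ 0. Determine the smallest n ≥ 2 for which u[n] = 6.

Listing terms: u[0] = 22, u[1] = 0, u[2] = 22, u[3] = 22, u[4] = 16, u[5] = 10, u[6] = 26, u[7] = 8, u[8] = 6, u[9] = 14, u[10] = 20, u[11] = 6, u[12] = 26, u[13] = 4, u[14] = 2, u[15] = 6, u[16] = 8, u[17] = 14, u[18] = 22, u[19] = 8, u[20] = 2, u[21] = 10, u[22] = 12, u[23] = 22, u[24] = 6, u[25] = 0, u[26] = 6, u[27] = 6, u[28] = 12, u[29] = 18, u[30] = 2, u[31] = 20, u[32] = 22, u[33] = 14, u[34] = 8, u[35] = 22, u[36] = 2, u[37] = 24, u[38] = 26, u[39] = 22, u[40] = 20, u[41] = 14, u[42] = 6, u[43] = 20, u[44] = 26, u[45] = 18, u[46] = 16, u[47] = 6, u[48] = 22, u[49] = 0.
Since (u[48], u[49]) = (u[0], u[1]) = (22, 0) (two consecutive terms determine the rest), the sequence is periodic with period 48.
The value 6 first appears (with n ≥ 2) at u[8].

8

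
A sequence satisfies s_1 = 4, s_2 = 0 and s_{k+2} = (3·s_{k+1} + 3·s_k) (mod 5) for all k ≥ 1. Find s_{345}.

s_1 = 4, s_2 = 0, s_3 = 2, s_4 = 1, s_5 = 4, s_6 = 0.
Since (s_5, s_6) = (s_1, s_2) = (4, 0) (two consecutive terms determine the rest), the sequence is periodic with period 4.
So s_{345} = s_{1 + ((345-1) mod 4)} = s_1 = 4.

4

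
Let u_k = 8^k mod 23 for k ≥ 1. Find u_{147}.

2

Computing terms: u_1 = 8, u_2 = 18, u_3 = 6, u_4 = 2, u_5 = 16, u_6 = 13, u_7 = 12, u_8 = 4, u_9 = 9, u_{10} = 3, u_{11} = 1, u_{12} = 8.
The sequence repeats with period 11.
So u_{147} = u_{1 + ((147-1) mod 11)} = u_4 = 2.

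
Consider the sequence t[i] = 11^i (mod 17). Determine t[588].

13

Computing terms: t[1] = 11,  t[2] = 2,  t[3] = 5,  t[4] = 4,  t[5] = 10,  t[6] = 8,  t[7] = 3,  t[8] = 16,  t[9] = 6,  t[10] = 15,  t[11] = 12,  t[12] = 13,  t[13] = 7,  t[14] = 9,  t[15] = 14,  t[16] = 1,  t[17] = 11.
The sequence repeats with period 16.
So t[588] = t[1 + ((588-1) mod 16)] = t[12] = 13.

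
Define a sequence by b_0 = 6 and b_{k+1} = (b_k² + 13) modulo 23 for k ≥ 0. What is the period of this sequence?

5

b_0 = 6; b_1 = 3; b_2 = 22; b_3 = 14; b_4 = 2; b_5 = 17; b_6 = 3.
Since b_6 = b_1 = 3, the sequence is eventually periodic: after a pre-period of length 1 it cycles with period 5.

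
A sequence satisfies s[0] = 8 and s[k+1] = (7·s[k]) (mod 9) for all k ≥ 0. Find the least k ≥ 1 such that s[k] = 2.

s[0] = 8, s[1] = 2, s[2] = 5, s[3] = 8.
Since s[3] = s[0] = 8, the sequence is periodic with period 3.
The value 2 first appears (with k ≥ 1) at s[1].

1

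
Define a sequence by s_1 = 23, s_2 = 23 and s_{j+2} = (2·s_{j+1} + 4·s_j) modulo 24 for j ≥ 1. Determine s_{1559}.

0

Listing terms: s_1 = 23, s_2 = 23, s_3 = 18, s_4 = 8, s_5 = 16, s_6 = 16, s_7 = 0, s_8 = 16, s_9 = 8, s_{10} = 8, s_{11} = 0, s_{12} = 8, s_{13} = 16.
Since (s_{12}, s_{13}) = (s_4, s_5) = (8, 16) (two consecutive terms determine the rest), the sequence is eventually periodic: after a pre-period of length 3 it cycles with period 8.
For j ≥ 4, s_j depends only on (j - 4) mod 8. (1559 - 4) mod 8 = 3, so s_{1559} = s_7 = 0.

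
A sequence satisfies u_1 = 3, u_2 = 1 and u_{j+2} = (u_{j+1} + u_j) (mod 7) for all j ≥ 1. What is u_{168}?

2

u_1 = 3, u_2 = 1, u_3 = 4, u_4 = 5, u_5 = 2, u_6 = 0, u_7 = 2, u_8 = 2, u_9 = 4, u_{10} = 6, u_{11} = 3, u_{12} = 2, u_{13} = 5, u_{14} = 0, u_{15} = 5, u_{16} = 5, u_{17} = 3, u_{18} = 1.
Since (u_{17}, u_{18}) = (u_1, u_2) = (3, 1) (two consecutive terms determine the rest), the sequence is periodic with period 16.
So u_{168} = u_{1 + ((168-1) mod 16)} = u_8 = 2.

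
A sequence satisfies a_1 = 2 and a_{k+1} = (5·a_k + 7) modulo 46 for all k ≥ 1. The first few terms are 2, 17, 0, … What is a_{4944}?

35

Computing terms: a_1 = 2, a_2 = 17, a_3 = 0, a_4 = 7, a_5 = 42, a_6 = 33, a_7 = 34, a_8 = 39, a_9 = 18, a_{10} = 5, a_{11} = 32, a_{12} = 29, a_{13} = 14, a_{14} = 31, a_{15} = 24, a_{16} = 35, a_{17} = 44, a_{18} = 43, a_{19} = 38, a_{20} = 13, a_{21} = 26, a_{22} = 45, a_{23} = 2.
Since a_{23} = a_1 = 2, the sequence is periodic with period 22.
(4944 - 1) mod 22 = 15, so a_{4944} = a_{16} = 35.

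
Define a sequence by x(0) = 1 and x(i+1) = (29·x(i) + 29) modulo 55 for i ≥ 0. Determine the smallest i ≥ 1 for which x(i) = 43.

x(0) = 1,  x(1) = 3,  x(2) = 6,  x(3) = 38,  x(4) = 31,  x(5) = 48,  x(6) = 46,  x(7) = 43,  x(8) = 11,  x(9) = 18,  x(10) = 1.
Since x(10) = x(0) = 1, the sequence is periodic with period 10.
The value 43 first appears (with i ≥ 1) at x(7).

7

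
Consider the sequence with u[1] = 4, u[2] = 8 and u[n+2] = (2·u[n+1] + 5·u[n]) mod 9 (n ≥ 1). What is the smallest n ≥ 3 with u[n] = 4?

4

Listing terms: u[1] = 4, u[2] = 8, u[3] = 0, u[4] = 4, u[5] = 8.
The sequence repeats with period 3.
The value 4 next appears (with n ≥ 3) at u[4].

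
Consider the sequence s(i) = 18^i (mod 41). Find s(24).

16

s(1) = 18,  s(2) = 37,  s(3) = 10,  s(4) = 16,  s(5) = 1,  s(6) = 18.
The sequence repeats with period 5.
So s(24) = s(1 + ((24-1) mod 5)) = s(4) = 16.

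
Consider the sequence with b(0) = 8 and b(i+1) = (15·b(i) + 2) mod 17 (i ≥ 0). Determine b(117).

b(0) = 8, b(1) = 3, b(2) = 13, b(3) = 10, b(4) = 16, b(5) = 4, b(6) = 11, b(7) = 14, b(8) = 8.
Since b(8) = b(0) = 8, the sequence is periodic with period 8.
So b(117) = b(0 + ((117-0) mod 8)) = b(5) = 4.

4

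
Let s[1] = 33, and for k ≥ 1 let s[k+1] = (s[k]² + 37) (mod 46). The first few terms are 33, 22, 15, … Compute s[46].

Listing terms: s[1] = 33; s[2] = 22; s[3] = 15; s[4] = 32; s[5] = 3; s[6] = 0; s[7] = 37; s[8] = 26; s[9] = 23; s[10] = 14; s[11] = 3.
Since s[11] = s[5] = 3, the sequence is eventually periodic: after a pre-period of length 4 it cycles with period 6.
For k ≥ 5, s[k] depends only on (k - 5) mod 6. (46 - 5) mod 6 = 5, so s[46] = s[10] = 14.

14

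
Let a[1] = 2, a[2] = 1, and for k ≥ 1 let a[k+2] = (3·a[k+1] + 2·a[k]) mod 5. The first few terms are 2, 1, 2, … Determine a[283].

Listing terms: a[1] = 2, a[2] = 1, a[3] = 2, a[4] = 3, a[5] = 3, a[6] = 0, a[7] = 1, a[8] = 3, a[9] = 1, a[10] = 4, a[11] = 4, a[12] = 0, a[13] = 3, a[14] = 4, a[15] = 3, a[16] = 2, a[17] = 2, a[18] = 0, a[19] = 4, a[20] = 2, a[21] = 4, a[22] = 1, a[23] = 1, a[24] = 0, a[25] = 2, a[26] = 1.
Since (a[25], a[26]) = (a[1], a[2]) = (2, 1) (two consecutive terms determine the rest), the sequence is periodic with period 24.
(283 - 1) mod 24 = 18, so a[283] = a[19] = 4.

4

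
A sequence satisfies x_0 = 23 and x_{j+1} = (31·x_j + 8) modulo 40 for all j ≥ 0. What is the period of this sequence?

10

We have x_0 = 23; x_1 = 1; x_2 = 39; x_3 = 17; x_4 = 15; x_5 = 33; x_6 = 31; x_7 = 9; x_8 = 7; x_9 = 25; x_{10} = 23.
Since x_{10} = x_0 = 23, the sequence is periodic with period 10.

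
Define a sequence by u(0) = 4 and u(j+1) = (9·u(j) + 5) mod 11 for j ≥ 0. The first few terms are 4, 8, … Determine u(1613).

Computing terms: u(0) = 4,  u(1) = 8,  u(2) = 0,  u(3) = 5,  u(4) = 6,  u(5) = 4.
Since u(5) = u(0) = 4, the sequence is periodic with period 5.
(1613 - 0) mod 5 = 3, so u(1613) = u(3) = 5.

5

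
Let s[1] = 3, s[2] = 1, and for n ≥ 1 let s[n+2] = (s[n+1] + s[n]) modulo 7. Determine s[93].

Listing terms: s[1] = 3,  s[2] = 1,  s[3] = 4,  s[4] = 5,  s[5] = 2,  s[6] = 0,  s[7] = 2,  s[8] = 2,  s[9] = 4,  s[10] = 6,  s[11] = 3,  s[12] = 2,  s[13] = 5,  s[14] = 0,  s[15] = 5,  s[16] = 5,  s[17] = 3,  s[18] = 1.
Since (s[17], s[18]) = (s[1], s[2]) = (3, 1) (two consecutive terms determine the rest), the sequence is periodic with period 16.
(93 - 1) mod 16 = 12, so s[93] = s[13] = 5.

5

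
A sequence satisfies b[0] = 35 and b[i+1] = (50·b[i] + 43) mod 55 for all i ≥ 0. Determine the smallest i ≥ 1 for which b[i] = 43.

b[0] = 35,  b[1] = 33,  b[2] = 43,  b[3] = 48,  b[4] = 23,  b[5] = 38,  b[6] = 18,  b[7] = 8,  b[8] = 3,  b[9] = 28,  b[10] = 13,  b[11] = 33.
Since b[11] = b[1] = 33, the sequence is eventually periodic: after a pre-period of length 1 it cycles with period 10.
The value 43 first appears (with i ≥ 1) at b[2].

2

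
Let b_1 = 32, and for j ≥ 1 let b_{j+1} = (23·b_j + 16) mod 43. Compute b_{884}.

b_1 = 32,  b_2 = 21,  b_3 = 26,  b_4 = 12,  b_5 = 34,  b_6 = 24,  b_7 = 9,  b_8 = 8,  b_9 = 28,  b_{10} = 15,  b_{11} = 17,  b_{12} = 20,  b_{13} = 3,  b_{14} = 42,  b_{15} = 36,  b_{16} = 27,  b_{17} = 35,  b_{18} = 4,  b_{19} = 22,  b_{20} = 6,  b_{21} = 25,  b_{22} = 32.
The sequence repeats with period 21.
(884 - 1) mod 21 = 1, so b_{884} = b_2 = 21.

21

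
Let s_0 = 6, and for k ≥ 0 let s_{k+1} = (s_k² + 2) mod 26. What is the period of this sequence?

s_0 = 6,  s_1 = 12,  s_2 = 16,  s_3 = 24,  s_4 = 6.
The sequence repeats with period 4.

4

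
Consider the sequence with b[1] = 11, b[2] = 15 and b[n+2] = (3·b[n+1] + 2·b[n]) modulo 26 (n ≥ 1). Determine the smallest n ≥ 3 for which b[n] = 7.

9

Listing terms: b[1] = 11, b[2] = 15, b[3] = 15, b[4] = 23, b[5] = 21, b[6] = 5, b[7] = 5, b[8] = 25, b[9] = 7, b[10] = 19, b[11] = 19, b[12] = 17, b[13] = 11, b[14] = 15.
The sequence repeats with period 12.
The value 7 first appears (with n ≥ 3) at b[9].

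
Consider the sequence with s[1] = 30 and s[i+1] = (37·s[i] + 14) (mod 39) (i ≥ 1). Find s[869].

20

Listing terms: s[1] = 30,  s[2] = 32,  s[3] = 28,  s[4] = 36,  s[5] = 20,  s[6] = 13,  s[7] = 27,  s[8] = 38,  s[9] = 16,  s[10] = 21,  s[11] = 11,  s[12] = 31,  s[13] = 30.
The sequence repeats with period 12.
So s[869] = s[1 + ((869-1) mod 12)] = s[5] = 20.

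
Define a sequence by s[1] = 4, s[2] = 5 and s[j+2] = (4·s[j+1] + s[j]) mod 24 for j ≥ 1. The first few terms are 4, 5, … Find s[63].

Computing terms: s[1] = 4,  s[2] = 5,  s[3] = 0,  s[4] = 5,  s[5] = 20,  s[6] = 13,  s[7] = 0,  s[8] = 13,  s[9] = 4,  s[10] = 5.
Since (s[9], s[10]) = (s[1], s[2]) = (4, 5) (two consecutive terms determine the rest), the sequence is periodic with period 8.
So s[63] = s[1 + ((63-1) mod 8)] = s[7] = 0.

0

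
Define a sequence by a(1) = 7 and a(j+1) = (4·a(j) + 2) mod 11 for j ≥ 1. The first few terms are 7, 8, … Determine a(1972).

8

a(1) = 7,  a(2) = 8,  a(3) = 1,  a(4) = 6,  a(5) = 4,  a(6) = 7.
Since a(6) = a(1) = 7, the sequence is periodic with period 5.
So a(1972) = a(1 + ((1972-1) mod 5)) = a(2) = 8.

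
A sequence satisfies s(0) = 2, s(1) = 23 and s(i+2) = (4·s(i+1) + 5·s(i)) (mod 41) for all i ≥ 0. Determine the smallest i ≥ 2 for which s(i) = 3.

We have s(0) = 2, s(1) = 23, s(2) = 20, s(3) = 31, s(4) = 19, s(5) = 26, s(6) = 35, s(7) = 24, s(8) = 25, s(9) = 15, s(10) = 21, s(11) = 36, s(12) = 3, s(13) = 28, s(14) = 4, s(15) = 33, s(16) = 29, s(17) = 35, s(18) = 39, s(19) = 3, s(20) = 2, s(21) = 23.
The sequence repeats with period 20.
The value 3 first appears (with i ≥ 2) at s(12).

12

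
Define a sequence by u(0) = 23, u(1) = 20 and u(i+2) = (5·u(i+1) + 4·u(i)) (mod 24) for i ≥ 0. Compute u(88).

8

Computing terms: u(0) = 23, u(1) = 20, u(2) = 0, u(3) = 8, u(4) = 16, u(5) = 16, u(6) = 0, u(7) = 16, u(8) = 8, u(9) = 8, u(10) = 0, u(11) = 8.
Since (u(10), u(11)) = (u(2), u(3)) = (0, 8) (two consecutive terms determine the rest), the sequence is eventually periodic: after a pre-period of length 2 it cycles with period 8.
For i ≥ 2, u(i) depends only on (i - 2) mod 8. (88 - 2) mod 8 = 6, so u(88) = u(8) = 8.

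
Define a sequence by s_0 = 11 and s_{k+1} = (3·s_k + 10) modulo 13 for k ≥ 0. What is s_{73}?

s_0 = 11,  s_1 = 4,  s_2 = 9,  s_3 = 11.
The sequence repeats with period 3.
So s_{73} = s_{0 + ((73-0) mod 3)} = s_1 = 4.

4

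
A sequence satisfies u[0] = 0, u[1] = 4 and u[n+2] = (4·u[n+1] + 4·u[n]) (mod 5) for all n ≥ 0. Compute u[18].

Listing terms: u[0] = 0; u[1] = 4; u[2] = 1; u[3] = 0; u[4] = 4.
Since (u[3], u[4]) = (u[0], u[1]) = (0, 4) (two consecutive terms determine the rest), the sequence is periodic with period 3.
(18 - 0) mod 3 = 0, so u[18] = u[0] = 0.

0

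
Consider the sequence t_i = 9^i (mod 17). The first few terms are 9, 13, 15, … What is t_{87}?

We have t_1 = 9, t_2 = 13, t_3 = 15, t_4 = 16, t_5 = 8, t_6 = 4, t_7 = 2, t_8 = 1, t_9 = 9.
The sequence repeats with period 8.
So t_{87} = t_{1 + ((87-1) mod 8)} = t_7 = 2.

2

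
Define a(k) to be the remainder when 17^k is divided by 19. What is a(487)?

17

Computing terms: a(0) = 1, a(1) = 17, a(2) = 4, a(3) = 11, a(4) = 16, a(5) = 6, a(6) = 7, a(7) = 5, a(8) = 9, a(9) = 1.
Since a(9) = a(0) = 1, the sequence is periodic with period 9.
(487 - 0) mod 9 = 1, so a(487) = a(1) = 17.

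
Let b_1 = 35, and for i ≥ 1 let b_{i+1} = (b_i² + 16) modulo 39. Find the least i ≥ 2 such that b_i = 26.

3

We have b_1 = 35, b_2 = 32, b_3 = 26, b_4 = 29, b_5 = 38, b_6 = 17, b_7 = 32.
Since b_7 = b_2 = 32, the sequence is eventually periodic: after a pre-period of length 1 it cycles with period 5.
The value 26 first appears (with i ≥ 2) at b_3.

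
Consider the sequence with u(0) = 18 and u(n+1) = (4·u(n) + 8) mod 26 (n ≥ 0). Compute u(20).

16

Computing terms: u(0) = 18,  u(1) = 2,  u(2) = 16,  u(3) = 20,  u(4) = 10,  u(5) = 22,  u(6) = 18.
Since u(6) = u(0) = 18, the sequence is periodic with period 6.
(20 - 0) mod 6 = 2, so u(20) = u(2) = 16.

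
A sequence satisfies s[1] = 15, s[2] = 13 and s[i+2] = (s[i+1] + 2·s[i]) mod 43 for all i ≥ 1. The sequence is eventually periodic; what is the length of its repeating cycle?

14

s[1] = 15,  s[2] = 13,  s[3] = 0,  s[4] = 26,  s[5] = 26,  s[6] = 35,  s[7] = 1,  s[8] = 28,  s[9] = 30,  s[10] = 0,  s[11] = 17,  s[12] = 17,  s[13] = 8,  s[14] = 42,  s[15] = 15,  s[16] = 13.
Since (s[15], s[16]) = (s[1], s[2]) = (15, 13) (two consecutive terms determine the rest), the sequence is periodic with period 14.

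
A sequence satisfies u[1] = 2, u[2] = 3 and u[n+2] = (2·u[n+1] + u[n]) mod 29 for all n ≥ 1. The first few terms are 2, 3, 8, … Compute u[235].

Listing terms: u[1] = 2; u[2] = 3; u[3] = 8; u[4] = 19; u[5] = 17; u[6] = 24; u[7] = 7; u[8] = 9; u[9] = 25; u[10] = 1; u[11] = 27; u[12] = 26; u[13] = 21; u[14] = 10; u[15] = 12; u[16] = 5; u[17] = 22; u[18] = 20; u[19] = 4; u[20] = 28; u[21] = 2; u[22] = 3.
Since (u[21], u[22]) = (u[1], u[2]) = (2, 3) (two consecutive terms determine the rest), the sequence is periodic with period 20.
(235 - 1) mod 20 = 14, so u[235] = u[15] = 12.

12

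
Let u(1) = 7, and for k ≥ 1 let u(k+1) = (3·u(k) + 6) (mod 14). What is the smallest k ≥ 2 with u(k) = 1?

Listing terms: u(1) = 7; u(2) = 13; u(3) = 3; u(4) = 1; u(5) = 9; u(6) = 5; u(7) = 7.
The sequence repeats with period 6.
The value 1 first appears (with k ≥ 2) at u(4).

4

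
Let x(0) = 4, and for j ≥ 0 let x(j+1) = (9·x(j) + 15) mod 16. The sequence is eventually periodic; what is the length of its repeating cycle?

x(0) = 4,  x(1) = 3,  x(2) = 10,  x(3) = 9,  x(4) = 0,  x(5) = 15,  x(6) = 6,  x(7) = 5,  x(8) = 12,  x(9) = 11,  x(10) = 2,  x(11) = 1,  x(12) = 8,  x(13) = 7,  x(14) = 14,  x(15) = 13,  x(16) = 4.
Since x(16) = x(0) = 4, the sequence is periodic with period 16.

16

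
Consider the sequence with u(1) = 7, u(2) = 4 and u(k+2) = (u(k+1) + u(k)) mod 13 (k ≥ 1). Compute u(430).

10

u(1) = 7, u(2) = 4, u(3) = 11, u(4) = 2, u(5) = 0, u(6) = 2, u(7) = 2, u(8) = 4, u(9) = 6, u(10) = 10, u(11) = 3, u(12) = 0, u(13) = 3, u(14) = 3, u(15) = 6, u(16) = 9, u(17) = 2, u(18) = 11, u(19) = 0, u(20) = 11, u(21) = 11, u(22) = 9, u(23) = 7, u(24) = 3, u(25) = 10, u(26) = 0, u(27) = 10, u(28) = 10, u(29) = 7, u(30) = 4.
Since (u(29), u(30)) = (u(1), u(2)) = (7, 4) (two consecutive terms determine the rest), the sequence is periodic with period 28.
(430 - 1) mod 28 = 9, so u(430) = u(10) = 10.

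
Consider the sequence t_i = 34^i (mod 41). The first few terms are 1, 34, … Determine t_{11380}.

40

t_0 = 1, t_1 = 34, t_2 = 8, t_3 = 26, t_4 = 23, t_5 = 3, t_6 = 20, t_7 = 24, t_8 = 37, t_9 = 28, t_{10} = 9, t_{11} = 19, t_{12} = 31, t_{13} = 29, t_{14} = 2, t_{15} = 27, t_{16} = 16, t_{17} = 11, t_{18} = 5, t_{19} = 6, t_{20} = 40, t_{21} = 7, t_{22} = 33, t_{23} = 15, t_{24} = 18, t_{25} = 38, t_{26} = 21, t_{27} = 17, t_{28} = 4, t_{29} = 13, t_{30} = 32, t_{31} = 22, t_{32} = 10, t_{33} = 12, t_{34} = 39, t_{35} = 14, t_{36} = 25, t_{37} = 30, t_{38} = 36, t_{39} = 35, t_{40} = 1.
The sequence repeats with period 40.
So t_{11380} = t_{0 + ((11380-0) mod 40)} = t_{20} = 40.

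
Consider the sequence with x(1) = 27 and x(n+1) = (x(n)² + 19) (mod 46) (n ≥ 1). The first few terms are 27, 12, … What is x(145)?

We have x(1) = 27,  x(2) = 12,  x(3) = 25,  x(4) = 0,  x(5) = 19,  x(6) = 12.
Since x(6) = x(2) = 12, the sequence is eventually periodic: after a pre-period of length 1 it cycles with period 4.
For n ≥ 2, x(n) depends only on (n - 2) mod 4. (145 - 2) mod 4 = 3, so x(145) = x(5) = 19.

19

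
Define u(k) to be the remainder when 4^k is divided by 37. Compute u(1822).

u(0) = 1, u(1) = 4, u(2) = 16, u(3) = 27, u(4) = 34, u(5) = 25, u(6) = 26, u(7) = 30, u(8) = 9, u(9) = 36, u(10) = 33, u(11) = 21, u(12) = 10, u(13) = 3, u(14) = 12, u(15) = 11, u(16) = 7, u(17) = 28, u(18) = 1.
The sequence repeats with period 18.
(1822 - 0) mod 18 = 4, so u(1822) = u(4) = 34.

34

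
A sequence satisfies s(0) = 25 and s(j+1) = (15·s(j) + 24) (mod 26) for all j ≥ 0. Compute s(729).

13

We have s(0) = 25; s(1) = 9; s(2) = 3; s(3) = 17; s(4) = 19; s(5) = 23; s(6) = 5; s(7) = 21; s(8) = 1; s(9) = 13; s(10) = 11; s(11) = 7; s(12) = 25.
Since s(12) = s(0) = 25, the sequence is periodic with period 12.
So s(729) = s(0 + ((729-0) mod 12)) = s(9) = 13.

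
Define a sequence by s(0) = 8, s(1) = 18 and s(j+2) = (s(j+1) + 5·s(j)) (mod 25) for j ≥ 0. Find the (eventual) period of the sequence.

5

We have s(0) = 8; s(1) = 18; s(2) = 8; s(3) = 23; s(4) = 13; s(5) = 3; s(6) = 18; s(7) = 8.
Since (s(6), s(7)) = (s(1), s(2)) = (18, 8) (two consecutive terms determine the rest), the sequence is eventually periodic: after a pre-period of length 1 it cycles with period 5.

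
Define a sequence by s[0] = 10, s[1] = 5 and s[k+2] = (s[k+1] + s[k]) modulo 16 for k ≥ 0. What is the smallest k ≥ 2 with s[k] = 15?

2

Listing terms: s[0] = 10, s[1] = 5, s[2] = 15, s[3] = 4, s[4] = 3, s[5] = 7, s[6] = 10, s[7] = 1, s[8] = 11, s[9] = 12, s[10] = 7, s[11] = 3, s[12] = 10, s[13] = 13, s[14] = 7, s[15] = 4, s[16] = 11, s[17] = 15, s[18] = 10, s[19] = 9, s[20] = 3, s[21] = 12, s[22] = 15, s[23] = 11, s[24] = 10, s[25] = 5.
Since (s[24], s[25]) = (s[0], s[1]) = (10, 5) (two consecutive terms determine the rest), the sequence is periodic with period 24.
The value 15 first appears (with k ≥ 2) at s[2].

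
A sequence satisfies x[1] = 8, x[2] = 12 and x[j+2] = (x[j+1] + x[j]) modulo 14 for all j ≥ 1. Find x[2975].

4

We have x[1] = 8,  x[2] = 12,  x[3] = 6,  x[4] = 4,  x[5] = 10,  x[6] = 0,  x[7] = 10,  x[8] = 10,  x[9] = 6,  x[10] = 2,  x[11] = 8,  x[12] = 10,  x[13] = 4,  x[14] = 0,  x[15] = 4,  x[16] = 4,  x[17] = 8,  x[18] = 12.
Since (x[17], x[18]) = (x[1], x[2]) = (8, 12) (two consecutive terms determine the rest), the sequence is periodic with period 16.
(2975 - 1) mod 16 = 14, so x[2975] = x[15] = 4.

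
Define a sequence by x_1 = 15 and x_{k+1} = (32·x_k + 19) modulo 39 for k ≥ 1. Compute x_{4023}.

Computing terms: x_1 = 15; x_2 = 31; x_3 = 36; x_4 = 1; x_5 = 12; x_6 = 13; x_7 = 6; x_8 = 16; x_9 = 24; x_{10} = 7; x_{11} = 9; x_{12} = 34; x_{13} = 15.
Since x_{13} = x_1 = 15, the sequence is periodic with period 12.
(4023 - 1) mod 12 = 2, so x_{4023} = x_3 = 36.

36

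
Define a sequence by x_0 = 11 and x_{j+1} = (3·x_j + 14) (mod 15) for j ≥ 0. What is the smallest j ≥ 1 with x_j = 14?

Computing terms: x_0 = 11, x_1 = 2, x_2 = 5, x_3 = 14, x_4 = 11.
The sequence repeats with period 4.
The value 14 first appears (with j ≥ 1) at x_3.

3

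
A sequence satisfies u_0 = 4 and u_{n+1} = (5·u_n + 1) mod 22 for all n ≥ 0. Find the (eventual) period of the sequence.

10

We have u_0 = 4, u_1 = 21, u_2 = 18, u_3 = 3, u_4 = 16, u_5 = 15, u_6 = 10, u_7 = 7, u_8 = 14, u_9 = 5, u_{10} = 4.
Since u_{10} = u_0 = 4, the sequence is periodic with period 10.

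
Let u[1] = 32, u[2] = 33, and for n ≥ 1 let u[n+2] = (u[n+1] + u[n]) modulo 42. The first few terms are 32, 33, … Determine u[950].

Computing terms: u[1] = 32, u[2] = 33, u[3] = 23, u[4] = 14, u[5] = 37, u[6] = 9, u[7] = 4, u[8] = 13, u[9] = 17, u[10] = 30, u[11] = 5, u[12] = 35, u[13] = 40, u[14] = 33, u[15] = 31, u[16] = 22, u[17] = 11, u[18] = 33, u[19] = 2, u[20] = 35, u[21] = 37, u[22] = 30, u[23] = 25, u[24] = 13, u[25] = 38, u[26] = 9, u[27] = 5, u[28] = 14, u[29] = 19, u[30] = 33, u[31] = 10, u[32] = 1, u[33] = 11, u[34] = 12, u[35] = 23, u[36] = 35, u[37] = 16, u[38] = 9, u[39] = 25, u[40] = 34, u[41] = 17, u[42] = 9, u[43] = 26, u[44] = 35, u[45] = 19, u[46] = 12, u[47] = 31, u[48] = 1, u[49] = 32, u[50] = 33.
The sequence repeats with period 48.
So u[950] = u[1 + ((950-1) mod 48)] = u[38] = 9.

9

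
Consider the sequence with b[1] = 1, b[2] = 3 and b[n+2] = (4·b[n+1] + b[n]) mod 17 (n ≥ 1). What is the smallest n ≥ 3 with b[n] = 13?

3

Listing terms: b[1] = 1; b[2] = 3; b[3] = 13; b[4] = 4; b[5] = 12; b[6] = 1; b[7] = 16; b[8] = 14; b[9] = 4; b[10] = 13; b[11] = 5; b[12] = 16; b[13] = 1; b[14] = 3.
The sequence repeats with period 12.
The value 13 first appears (with n ≥ 3) at b[3].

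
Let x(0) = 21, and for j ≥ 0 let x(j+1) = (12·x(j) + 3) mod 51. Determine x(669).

x(0) = 21,  x(1) = 0,  x(2) = 3,  x(3) = 39,  x(4) = 12,  x(5) = 45,  x(6) = 33,  x(7) = 42,  x(8) = 48,  x(9) = 18,  x(10) = 15,  x(11) = 30,  x(12) = 6,  x(13) = 24,  x(14) = 36,  x(15) = 27,  x(16) = 21.
The sequence repeats with period 16.
So x(669) = x(0 + ((669-0) mod 16)) = x(13) = 24.

24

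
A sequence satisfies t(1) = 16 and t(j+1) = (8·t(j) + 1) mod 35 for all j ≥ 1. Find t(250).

34

Computing terms: t(1) = 16,  t(2) = 24,  t(3) = 18,  t(4) = 5,  t(5) = 6,  t(6) = 14,  t(7) = 8,  t(8) = 30,  t(9) = 31,  t(10) = 4,  t(11) = 33,  t(12) = 20,  t(13) = 21,  t(14) = 29,  t(15) = 23,  t(16) = 10,  t(17) = 11,  t(18) = 19,  t(19) = 13,  t(20) = 0,  t(21) = 1,  t(22) = 9,  t(23) = 3,  t(24) = 25,  t(25) = 26,  t(26) = 34,  t(27) = 28,  t(28) = 15,  t(29) = 16.
The sequence repeats with period 28.
So t(250) = t(1 + ((250-1) mod 28)) = t(26) = 34.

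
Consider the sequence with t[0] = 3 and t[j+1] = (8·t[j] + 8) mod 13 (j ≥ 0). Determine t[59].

We have t[0] = 3, t[1] = 6, t[2] = 4, t[3] = 1, t[4] = 3.
Since t[4] = t[0] = 3, the sequence is periodic with period 4.
So t[59] = t[0 + ((59-0) mod 4)] = t[3] = 1.

1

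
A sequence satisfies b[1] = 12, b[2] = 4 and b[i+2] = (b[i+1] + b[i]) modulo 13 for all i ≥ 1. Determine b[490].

Listing terms: b[1] = 12; b[2] = 4; b[3] = 3; b[4] = 7; b[5] = 10; b[6] = 4; b[7] = 1; b[8] = 5; b[9] = 6; b[10] = 11; b[11] = 4; b[12] = 2; b[13] = 6; b[14] = 8; b[15] = 1; b[16] = 9; b[17] = 10; b[18] = 6; b[19] = 3; b[20] = 9; b[21] = 12; b[22] = 8; b[23] = 7; b[24] = 2; b[25] = 9; b[26] = 11; b[27] = 7; b[28] = 5; b[29] = 12; b[30] = 4.
Since (b[29], b[30]) = (b[1], b[2]) = (12, 4) (two consecutive terms determine the rest), the sequence is periodic with period 28.
So b[490] = b[1 + ((490-1) mod 28)] = b[14] = 8.

8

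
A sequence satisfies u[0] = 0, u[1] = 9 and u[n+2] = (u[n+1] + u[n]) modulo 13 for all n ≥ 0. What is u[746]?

u[0] = 0; u[1] = 9; u[2] = 9; u[3] = 5; u[4] = 1; u[5] = 6; u[6] = 7; u[7] = 0; u[8] = 7; u[9] = 7; u[10] = 1; u[11] = 8; u[12] = 9; u[13] = 4; u[14] = 0; u[15] = 4; u[16] = 4; u[17] = 8; u[18] = 12; u[19] = 7; u[20] = 6; u[21] = 0; u[22] = 6; u[23] = 6; u[24] = 12; u[25] = 5; u[26] = 4; u[27] = 9; u[28] = 0; u[29] = 9.
The sequence repeats with period 28.
So u[746] = u[0 + ((746-0) mod 28)] = u[18] = 12.

12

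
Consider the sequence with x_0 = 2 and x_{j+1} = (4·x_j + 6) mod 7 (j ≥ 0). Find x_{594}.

2

x_0 = 2, x_1 = 0, x_2 = 6, x_3 = 2.
Since x_3 = x_0 = 2, the sequence is periodic with period 3.
So x_{594} = x_{0 + ((594-0) mod 3)} = x_0 = 2.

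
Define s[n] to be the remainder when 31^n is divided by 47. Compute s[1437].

35

Listing terms: s[0] = 1, s[1] = 31, s[2] = 21, s[3] = 40, s[4] = 18, s[5] = 41, s[6] = 2, s[7] = 15, s[8] = 42, s[9] = 33, s[10] = 36, s[11] = 35, s[12] = 4, s[13] = 30, s[14] = 37, s[15] = 19, s[16] = 25, s[17] = 23, s[18] = 8, s[19] = 13, s[20] = 27, s[21] = 38, s[22] = 3, s[23] = 46, s[24] = 16, s[25] = 26, s[26] = 7, s[27] = 29, s[28] = 6, s[29] = 45, s[30] = 32, s[31] = 5, s[32] = 14, s[33] = 11, s[34] = 12, s[35] = 43, s[36] = 17, s[37] = 10, s[38] = 28, s[39] = 22, s[40] = 24, s[41] = 39, s[42] = 34, s[43] = 20, s[44] = 9, s[45] = 44, s[46] = 1.
Since s[46] = s[0] = 1, the sequence is periodic with period 46.
(1437 - 0) mod 46 = 11, so s[1437] = s[11] = 35.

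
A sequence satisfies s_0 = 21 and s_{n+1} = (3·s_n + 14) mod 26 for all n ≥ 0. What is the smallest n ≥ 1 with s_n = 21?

We have s_0 = 21; s_1 = 25; s_2 = 11; s_3 = 21.
Since s_3 = s_0 = 21, the sequence is periodic with period 3.
The value 21 next appears (with n ≥ 1) at s_3.

3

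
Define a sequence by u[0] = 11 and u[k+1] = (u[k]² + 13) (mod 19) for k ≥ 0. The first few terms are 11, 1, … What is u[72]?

14

Computing terms: u[0] = 11, u[1] = 1, u[2] = 14, u[3] = 0, u[4] = 13, u[5] = 11.
Since u[5] = u[0] = 11, the sequence is periodic with period 5.
(72 - 0) mod 5 = 2, so u[72] = u[2] = 14.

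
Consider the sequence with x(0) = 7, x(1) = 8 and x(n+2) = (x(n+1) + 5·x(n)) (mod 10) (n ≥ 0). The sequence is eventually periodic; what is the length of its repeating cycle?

3

x(0) = 7,  x(1) = 8,  x(2) = 3,  x(3) = 3,  x(4) = 8,  x(5) = 3.
Since (x(4), x(5)) = (x(1), x(2)) = (8, 3) (two consecutive terms determine the rest), the sequence is eventually periodic: after a pre-period of length 1 it cycles with period 3.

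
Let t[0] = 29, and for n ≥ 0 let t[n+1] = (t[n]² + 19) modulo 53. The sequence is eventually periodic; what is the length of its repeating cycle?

4

t[0] = 29,  t[1] = 12,  t[2] = 4,  t[3] = 35,  t[4] = 25,  t[5] = 8,  t[6] = 30,  t[7] = 18,  t[8] = 25.
Since t[8] = t[4] = 25, the sequence is eventually periodic: after a pre-period of length 4 it cycles with period 4.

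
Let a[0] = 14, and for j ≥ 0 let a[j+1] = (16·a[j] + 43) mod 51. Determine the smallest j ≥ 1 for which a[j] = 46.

Listing terms: a[0] = 14, a[1] = 12, a[2] = 31, a[3] = 29, a[4] = 48, a[5] = 46, a[6] = 14.
Since a[6] = a[0] = 14, the sequence is periodic with period 6.
The value 46 first appears (with j ≥ 1) at a[5].

5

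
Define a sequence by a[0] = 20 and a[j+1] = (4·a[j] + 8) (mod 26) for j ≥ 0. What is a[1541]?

Listing terms: a[0] = 20, a[1] = 10, a[2] = 22, a[3] = 18, a[4] = 2, a[5] = 16, a[6] = 20.
The sequence repeats with period 6.
(1541 - 0) mod 6 = 5, so a[1541] = a[5] = 16.

16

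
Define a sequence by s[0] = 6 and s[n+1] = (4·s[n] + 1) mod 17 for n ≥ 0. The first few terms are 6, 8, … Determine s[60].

Listing terms: s[0] = 6, s[1] = 8, s[2] = 16, s[3] = 14, s[4] = 6.
The sequence repeats with period 4.
So s[60] = s[0 + ((60-0) mod 4)] = s[0] = 6.

6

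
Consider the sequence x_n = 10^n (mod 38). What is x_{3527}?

2

We have x_1 = 10, x_2 = 24, x_3 = 12, x_4 = 6, x_5 = 22, x_6 = 30, x_7 = 34, x_8 = 36, x_9 = 18, x_{10} = 28, x_{11} = 14, x_{12} = 26, x_{13} = 32, x_{14} = 16, x_{15} = 8, x_{16} = 4, x_{17} = 2, x_{18} = 20, x_{19} = 10.
The sequence repeats with period 18.
So x_{3527} = x_{1 + ((3527-1) mod 18)} = x_{17} = 2.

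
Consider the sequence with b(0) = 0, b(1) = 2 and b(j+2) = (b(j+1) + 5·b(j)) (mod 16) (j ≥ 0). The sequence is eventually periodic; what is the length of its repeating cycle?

12

Computing terms: b(0) = 0, b(1) = 2, b(2) = 2, b(3) = 12, b(4) = 6, b(5) = 2, b(6) = 0, b(7) = 10, b(8) = 10, b(9) = 12, b(10) = 14, b(11) = 10, b(12) = 0, b(13) = 2.
The sequence repeats with period 12.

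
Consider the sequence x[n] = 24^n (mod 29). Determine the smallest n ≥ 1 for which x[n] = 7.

5

Computing terms: x[0] = 1, x[1] = 24, x[2] = 25, x[3] = 20, x[4] = 16, x[5] = 7, x[6] = 23, x[7] = 1.
Since x[7] = x[0] = 1, the sequence is periodic with period 7.
The value 7 first appears (with n ≥ 1) at x[5].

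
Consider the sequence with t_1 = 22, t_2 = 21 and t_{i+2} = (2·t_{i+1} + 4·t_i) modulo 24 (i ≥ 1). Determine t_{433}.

Listing terms: t_1 = 22,  t_2 = 21,  t_3 = 10,  t_4 = 8,  t_5 = 8,  t_6 = 0,  t_7 = 8,  t_8 = 16,  t_9 = 16,  t_{10} = 0,  t_{11} = 16,  t_{12} = 8,  t_{13} = 8.
Since (t_{12}, t_{13}) = (t_4, t_5) = (8, 8) (two consecutive terms determine the rest), the sequence is eventually periodic: after a pre-period of length 3 it cycles with period 8.
For i ≥ 4, t_i depends only on (i - 4) mod 8. (433 - 4) mod 8 = 5, so t_{433} = t_9 = 16.

16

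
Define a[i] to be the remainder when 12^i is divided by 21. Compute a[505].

Listing terms: a[0] = 1,  a[1] = 12,  a[2] = 18,  a[3] = 6,  a[4] = 9,  a[5] = 3,  a[6] = 15,  a[7] = 12.
Since a[7] = a[1] = 12, the sequence is eventually periodic: after a pre-period of length 1 it cycles with period 6.
For i ≥ 1, a[i] depends only on (i - 1) mod 6. (505 - 1) mod 6 = 0, so a[505] = a[1] = 12.

12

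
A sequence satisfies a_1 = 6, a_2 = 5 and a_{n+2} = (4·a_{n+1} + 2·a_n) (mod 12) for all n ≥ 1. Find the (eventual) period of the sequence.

Computing terms: a_1 = 6,  a_2 = 5,  a_3 = 8,  a_4 = 6,  a_5 = 4,  a_6 = 4,  a_7 = 0,  a_8 = 8,  a_9 = 8,  a_{10} = 0,  a_{11} = 4,  a_{12} = 4.
Since (a_{11}, a_{12}) = (a_5, a_6) = (4, 4) (two consecutive terms determine the rest), the sequence is eventually periodic: after a pre-period of length 4 it cycles with period 6.

6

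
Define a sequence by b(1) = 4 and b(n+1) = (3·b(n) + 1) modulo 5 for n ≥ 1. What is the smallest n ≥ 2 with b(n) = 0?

3

b(1) = 4; b(2) = 3; b(3) = 0; b(4) = 1; b(5) = 4.
The sequence repeats with period 4.
The value 0 first appears (with n ≥ 2) at b(3).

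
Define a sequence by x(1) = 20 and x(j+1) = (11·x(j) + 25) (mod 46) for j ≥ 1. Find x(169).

42

We have x(1) = 20; x(2) = 15; x(3) = 6; x(4) = 45; x(5) = 14; x(6) = 41; x(7) = 16; x(8) = 17; x(9) = 28; x(10) = 11; x(11) = 8; x(12) = 21; x(13) = 26; x(14) = 35; x(15) = 42; x(16) = 27; x(17) = 0; x(18) = 25; x(19) = 24; x(20) = 13; x(21) = 30; x(22) = 33; x(23) = 20.
The sequence repeats with period 22.
(169 - 1) mod 22 = 14, so x(169) = x(15) = 42.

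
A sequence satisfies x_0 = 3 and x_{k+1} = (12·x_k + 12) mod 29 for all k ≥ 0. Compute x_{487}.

We have x_0 = 3,  x_1 = 19,  x_2 = 8,  x_3 = 21,  x_4 = 3.
The sequence repeats with period 4.
(487 - 0) mod 4 = 3, so x_{487} = x_3 = 21.

21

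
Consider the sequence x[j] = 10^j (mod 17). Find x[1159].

5

Computing terms: x[1] = 10,  x[2] = 15,  x[3] = 14,  x[4] = 4,  x[5] = 6,  x[6] = 9,  x[7] = 5,  x[8] = 16,  x[9] = 7,  x[10] = 2,  x[11] = 3,  x[12] = 13,  x[13] = 11,  x[14] = 8,  x[15] = 12,  x[16] = 1,  x[17] = 10.
Since x[17] = x[1] = 10, the sequence is periodic with period 16.
So x[1159] = x[1 + ((1159-1) mod 16)] = x[7] = 5.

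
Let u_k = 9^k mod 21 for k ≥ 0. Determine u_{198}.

15

u_0 = 1, u_1 = 9, u_2 = 18, u_3 = 15, u_4 = 9.
Since u_4 = u_1 = 9, the sequence is eventually periodic: after a pre-period of length 1 it cycles with period 3.
For k ≥ 1, u_k depends only on (k - 1) mod 3. (198 - 1) mod 3 = 2, so u_{198} = u_3 = 15.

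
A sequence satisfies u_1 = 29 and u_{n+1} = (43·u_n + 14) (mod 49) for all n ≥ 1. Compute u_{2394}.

We have u_1 = 29; u_2 = 36; u_3 = 43; u_4 = 1; u_5 = 8; u_6 = 15; u_7 = 22; u_8 = 29.
Since u_8 = u_1 = 29, the sequence is periodic with period 7.
So u_{2394} = u_{1 + ((2394-1) mod 7)} = u_7 = 22.

22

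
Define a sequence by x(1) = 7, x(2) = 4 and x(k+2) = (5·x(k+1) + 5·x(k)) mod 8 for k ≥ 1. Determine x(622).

Listing terms: x(1) = 7; x(2) = 4; x(3) = 7; x(4) = 7; x(5) = 6; x(6) = 1; x(7) = 3; x(8) = 4; x(9) = 3; x(10) = 3; x(11) = 6; x(12) = 5; x(13) = 7; x(14) = 4.
The sequence repeats with period 12.
So x(622) = x(1 + ((622-1) mod 12)) = x(10) = 3.

3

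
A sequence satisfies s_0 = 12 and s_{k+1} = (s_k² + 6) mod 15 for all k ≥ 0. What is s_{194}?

Computing terms: s_0 = 12, s_1 = 0, s_2 = 6, s_3 = 12.
The sequence repeats with period 3.
(194 - 0) mod 3 = 2, so s_{194} = s_2 = 6.

6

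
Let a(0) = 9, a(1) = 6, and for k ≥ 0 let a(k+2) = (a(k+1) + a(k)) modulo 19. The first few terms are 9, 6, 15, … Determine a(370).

9

a(0) = 9,  a(1) = 6,  a(2) = 15,  a(3) = 2,  a(4) = 17,  a(5) = 0,  a(6) = 17,  a(7) = 17,  a(8) = 15,  a(9) = 13,  a(10) = 9,  a(11) = 3,  a(12) = 12,  a(13) = 15,  a(14) = 8,  a(15) = 4,  a(16) = 12,  a(17) = 16,  a(18) = 9,  a(19) = 6.
Since (a(18), a(19)) = (a(0), a(1)) = (9, 6) (two consecutive terms determine the rest), the sequence is periodic with period 18.
(370 - 0) mod 18 = 10, so a(370) = a(10) = 9.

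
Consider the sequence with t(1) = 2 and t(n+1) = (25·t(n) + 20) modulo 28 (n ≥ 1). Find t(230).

We have t(1) = 2, t(2) = 14, t(3) = 6, t(4) = 2.
The sequence repeats with period 3.
So t(230) = t(1 + ((230-1) mod 3)) = t(2) = 14.

14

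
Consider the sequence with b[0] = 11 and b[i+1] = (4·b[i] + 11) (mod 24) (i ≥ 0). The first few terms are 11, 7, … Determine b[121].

7

b[0] = 11; b[1] = 7; b[2] = 15; b[3] = 23; b[4] = 7.
Since b[4] = b[1] = 7, the sequence is eventually periodic: after a pre-period of length 1 it cycles with period 3.
For i ≥ 1, b[i] depends only on (i - 1) mod 3. (121 - 1) mod 3 = 0, so b[121] = b[1] = 7.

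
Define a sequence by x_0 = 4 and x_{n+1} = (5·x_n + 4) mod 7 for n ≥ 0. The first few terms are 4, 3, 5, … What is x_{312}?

4

We have x_0 = 4; x_1 = 3; x_2 = 5; x_3 = 1; x_4 = 2; x_5 = 0; x_6 = 4.
Since x_6 = x_0 = 4, the sequence is periodic with period 6.
(312 - 0) mod 6 = 0, so x_{312} = x_0 = 4.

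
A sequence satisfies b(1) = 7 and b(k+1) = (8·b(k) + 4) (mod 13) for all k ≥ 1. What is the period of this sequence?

4

Computing terms: b(1) = 7,  b(2) = 8,  b(3) = 3,  b(4) = 2,  b(5) = 7.
Since b(5) = b(1) = 7, the sequence is periodic with period 4.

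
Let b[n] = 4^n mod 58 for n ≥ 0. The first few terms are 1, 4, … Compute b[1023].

4

Computing terms: b[0] = 1; b[1] = 4; b[2] = 16; b[3] = 6; b[4] = 24; b[5] = 38; b[6] = 36; b[7] = 28; b[8] = 54; b[9] = 42; b[10] = 52; b[11] = 34; b[12] = 20; b[13] = 22; b[14] = 30; b[15] = 4.
Since b[15] = b[1] = 4, the sequence is eventually periodic: after a pre-period of length 1 it cycles with period 14.
For n ≥ 1, b[n] depends only on (n - 1) mod 14. (1023 - 1) mod 14 = 0, so b[1023] = b[1] = 4.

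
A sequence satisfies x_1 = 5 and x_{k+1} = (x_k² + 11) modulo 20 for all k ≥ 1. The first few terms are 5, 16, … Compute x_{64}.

0

Listing terms: x_1 = 5,  x_2 = 16,  x_3 = 7,  x_4 = 0,  x_5 = 11,  x_6 = 12,  x_7 = 15,  x_8 = 16.
Since x_8 = x_2 = 16, the sequence is eventually periodic: after a pre-period of length 1 it cycles with period 6.
For k ≥ 2, x_k depends only on (k - 2) mod 6. (64 - 2) mod 6 = 2, so x_{64} = x_4 = 0.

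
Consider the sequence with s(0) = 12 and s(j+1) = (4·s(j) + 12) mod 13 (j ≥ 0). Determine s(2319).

Listing terms: s(0) = 12,  s(1) = 8,  s(2) = 5,  s(3) = 6,  s(4) = 10,  s(5) = 0,  s(6) = 12.
The sequence repeats with period 6.
So s(2319) = s(0 + ((2319-0) mod 6)) = s(3) = 6.

6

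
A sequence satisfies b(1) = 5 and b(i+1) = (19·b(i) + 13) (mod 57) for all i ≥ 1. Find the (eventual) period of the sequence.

3

Computing terms: b(1) = 5,  b(2) = 51,  b(3) = 13,  b(4) = 32,  b(5) = 51.
Since b(5) = b(2) = 51, the sequence is eventually periodic: after a pre-period of length 1 it cycles with period 3.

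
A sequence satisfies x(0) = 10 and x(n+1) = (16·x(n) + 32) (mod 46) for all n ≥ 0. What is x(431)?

22

Listing terms: x(0) = 10; x(1) = 8; x(2) = 22; x(3) = 16; x(4) = 12; x(5) = 40; x(6) = 28; x(7) = 20; x(8) = 30; x(9) = 6; x(10) = 36; x(11) = 10.
The sequence repeats with period 11.
(431 - 0) mod 11 = 2, so x(431) = x(2) = 22.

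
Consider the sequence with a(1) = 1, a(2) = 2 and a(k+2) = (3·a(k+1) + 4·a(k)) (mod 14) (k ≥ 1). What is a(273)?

10

Computing terms: a(1) = 1, a(2) = 2, a(3) = 10, a(4) = 10, a(5) = 0, a(6) = 12, a(7) = 8, a(8) = 2, a(9) = 10.
Since (a(8), a(9)) = (a(2), a(3)) = (2, 10) (two consecutive terms determine the rest), the sequence is eventually periodic: after a pre-period of length 1 it cycles with period 6.
For k ≥ 2, a(k) depends only on (k - 2) mod 6. (273 - 2) mod 6 = 1, so a(273) = a(3) = 10.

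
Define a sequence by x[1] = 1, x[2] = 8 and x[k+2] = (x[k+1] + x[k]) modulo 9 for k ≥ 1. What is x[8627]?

Computing terms: x[1] = 1,  x[2] = 8,  x[3] = 0,  x[4] = 8,  x[5] = 8,  x[6] = 7,  x[7] = 6,  x[8] = 4,  x[9] = 1,  x[10] = 5,  x[11] = 6,  x[12] = 2,  x[13] = 8,  x[14] = 1,  x[15] = 0,  x[16] = 1,  x[17] = 1,  x[18] = 2,  x[19] = 3,  x[20] = 5,  x[21] = 8,  x[22] = 4,  x[23] = 3,  x[24] = 7,  x[25] = 1,  x[26] = 8.
Since (x[25], x[26]) = (x[1], x[2]) = (1, 8) (two consecutive terms determine the rest), the sequence is periodic with period 24.
So x[8627] = x[1 + ((8627-1) mod 24)] = x[11] = 6.

6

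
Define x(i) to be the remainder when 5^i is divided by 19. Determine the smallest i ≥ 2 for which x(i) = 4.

Computing terms: x(1) = 5,  x(2) = 6,  x(3) = 11,  x(4) = 17,  x(5) = 9,  x(6) = 7,  x(7) = 16,  x(8) = 4,  x(9) = 1,  x(10) = 5.
Since x(10) = x(1) = 5, the sequence is periodic with period 9.
The value 4 first appears (with i ≥ 2) at x(8).

8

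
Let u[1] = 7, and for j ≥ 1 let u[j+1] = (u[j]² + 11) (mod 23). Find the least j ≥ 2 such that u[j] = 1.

6

Listing terms: u[1] = 7,  u[2] = 14,  u[3] = 0,  u[4] = 11,  u[5] = 17,  u[6] = 1,  u[7] = 12,  u[8] = 17.
Since u[8] = u[5] = 17, the sequence is eventually periodic: after a pre-period of length 4 it cycles with period 3.
The value 1 first appears (with j ≥ 2) at u[6].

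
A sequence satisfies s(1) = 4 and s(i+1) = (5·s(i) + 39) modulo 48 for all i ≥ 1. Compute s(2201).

28

Computing terms: s(1) = 4; s(2) = 11; s(3) = 46; s(4) = 29; s(5) = 40; s(6) = 47; s(7) = 34; s(8) = 17; s(9) = 28; s(10) = 35; s(11) = 22; s(12) = 5; s(13) = 16; s(14) = 23; s(15) = 10; s(16) = 41; s(17) = 4.
The sequence repeats with period 16.
(2201 - 1) mod 16 = 8, so s(2201) = s(9) = 28.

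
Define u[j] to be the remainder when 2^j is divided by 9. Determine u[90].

We have u[0] = 1,  u[1] = 2,  u[2] = 4,  u[3] = 8,  u[4] = 7,  u[5] = 5,  u[6] = 1.
The sequence repeats with period 6.
(90 - 0) mod 6 = 0, so u[90] = u[0] = 1.

1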